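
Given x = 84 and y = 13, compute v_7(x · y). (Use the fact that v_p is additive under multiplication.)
v_7(1092) = 1

v_p(x) = 1 (factor: 84 = 7^1 · 12); v_p(y) = 0 (factor: 13 = 7^0 · 13). Additivity: v_p(xy) = v_p(x) + v_p(y) = 1 + 0 = 1. (Direct check: xy = 1092 = 7^1 · (156).)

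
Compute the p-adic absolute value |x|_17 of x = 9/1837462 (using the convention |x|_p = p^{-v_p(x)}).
|9/1837462|_17 = 83521

Step 1 — compute v_17(x) by factoring powers of 17 out of the numerator and denominator: v_17(9/1837462) = -4. Step 2 — apply |x|_p = p^{-v_p(x)} = 17^{4} = 83521.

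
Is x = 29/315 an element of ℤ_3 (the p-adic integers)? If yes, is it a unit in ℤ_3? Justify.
x ∉ ℤ_3 (v_3(x) = -2 < 0)

ℤ_3 = {x ∈ ℚ_3 : v_3(x) ≥ 0} and ℤ_3^× = {x ∈ ℤ_3 : v_3(x) = 0}. Here v_3(29/315) = v_3(num) − v_3(den) = -2; compare against these criteria.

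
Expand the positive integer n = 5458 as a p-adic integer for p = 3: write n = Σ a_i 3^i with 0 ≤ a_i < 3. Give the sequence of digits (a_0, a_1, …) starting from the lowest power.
(a_0, a_1, …) = (1, 1, 0, 1, 1, 1, 1, 2)

Repeated division by 3 gives the digits low-to-high: 5458 = 1 + 1·3^1 + 1·3^3 + 1·3^4 + 1·3^5 + 1·3^6 + 2·3^7. Digit sequence: (1, 1, 0, 1, 1, 1, 1, 2).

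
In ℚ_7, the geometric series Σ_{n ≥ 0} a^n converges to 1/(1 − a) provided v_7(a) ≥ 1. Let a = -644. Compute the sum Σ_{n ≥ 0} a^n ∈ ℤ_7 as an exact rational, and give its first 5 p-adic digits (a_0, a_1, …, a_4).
Σ a^n = 1/(1 − a) = 1/645;  first 5 digits = (1, 6, 1, 2, 1)

v_7(a) = 1 ≥ 1, so the series converges in ℤ_7 to 1/(1 − a) = 1/(1 − (-644)) = 1/645. Expand this rational in ℤ_7: compute digits iteratively via d_i = x_i mod 7, x_{i+1} = (x_i − d_i)/7. The first 5 digits are (1, 6, 1, 2, 1).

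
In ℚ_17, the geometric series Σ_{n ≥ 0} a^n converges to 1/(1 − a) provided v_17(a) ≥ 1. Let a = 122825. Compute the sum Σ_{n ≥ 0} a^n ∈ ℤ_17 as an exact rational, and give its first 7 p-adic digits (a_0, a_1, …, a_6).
Σ a^n = 1/(1 − a) = -1/122824;  first 7 digits = (1, 0, 0, 8, 1, 0, 13)

v_17(a) = 3 ≥ 1, so the series converges in ℤ_17 to 1/(1 − a) = 1/(1 − 122825) = -1/122824. Expand this rational in ℤ_17: compute digits iteratively via d_i = x_i mod 17, x_{i+1} = (x_i − d_i)/17. The first 7 digits are (1, 0, 0, 8, 1, 0, 13).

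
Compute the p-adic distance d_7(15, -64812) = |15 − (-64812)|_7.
d_7(15, -64812) = 1/2401

Step 1 — x − y = 15 − (-64812) = 64827. Step 2 — v_7(64827) = 4 (factor: 64827 = (7^4 · 27); the sign does not affect v_p). Step 3 — |x − y|_7 = 7^{-4} = 1/2401.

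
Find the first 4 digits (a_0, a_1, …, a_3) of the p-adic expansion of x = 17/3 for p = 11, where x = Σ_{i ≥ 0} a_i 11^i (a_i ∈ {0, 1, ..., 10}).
(a_0, …, a_3) = (2, 4, 7, 3)

v_11(17/3) = 0 (numerator and denominator both coprime to 11), so x ∈ ℤ_11^×. Compute digits iteratively via a_i = x_i mod 11, x_{i+1} = (x_i − a_i)/11, with x_0 = x:
  x_0 = 17/3;  a_0 = 2;  x_1 = (x_0 − 2)/11 = 1/3
  x_1 = 1/3;  a_1 = 4;  x_2 = (x_1 − 4)/11 = -1/3
  x_2 = -1/3;  a_2 = 7;  x_3 = (x_2 − 7)/11 = -2/3
  x_3 = -2/3;  a_3 = 3;  x_4 = (x_3 − 3)/11 = -1/3
Digits: (2, 4, 7, 3).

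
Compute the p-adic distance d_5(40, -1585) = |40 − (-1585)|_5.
d_5(40, -1585) = 1/125

Step 1 — x − y = 40 − (-1585) = 1625. Step 2 — v_5(1625) = 3 (factor: 1625 = (5^3 · 13); the sign does not affect v_p). Step 3 — |x − y|_5 = 5^{-3} = 1/125.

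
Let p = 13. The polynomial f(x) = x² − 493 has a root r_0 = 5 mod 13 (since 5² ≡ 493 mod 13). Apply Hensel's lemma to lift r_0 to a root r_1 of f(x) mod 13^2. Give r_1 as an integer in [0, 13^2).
r_1 = 18 (mod 169)

Hensel's recurrence: r_{i+1} = r_i − f(r_i)·(f′(r_i))^{-1} mod 13^{i+2}, with f′(x) = 2x. Iterate:
  r_0 = 5 (mod 13)
  r_1 = 18 (mod 169)
Final: r_1 = 18, and one checks f(r_1) ≡ 0 mod 13^2.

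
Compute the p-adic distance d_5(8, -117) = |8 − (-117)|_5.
d_5(8, -117) = 1/125

Step 1 — x − y = 8 − (-117) = 125. Step 2 — v_5(125) = 3 (factor: 125 = (5^3 · 1); the sign does not affect v_p). Step 3 — |x − y|_5 = 5^{-3} = 1/125.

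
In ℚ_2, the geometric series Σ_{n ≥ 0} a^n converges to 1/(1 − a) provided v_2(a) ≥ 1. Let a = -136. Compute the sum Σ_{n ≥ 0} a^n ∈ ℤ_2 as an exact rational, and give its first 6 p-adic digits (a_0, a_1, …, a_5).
Σ a^n = 1/(1 − a) = 1/137;  first 6 digits = (1, 0, 0, 1, 1, 1)

v_2(a) = 3 ≥ 1, so the series converges in ℤ_2 to 1/(1 − a) = 1/(1 − (-136)) = 1/137. Expand this rational in ℤ_2: compute digits iteratively via d_i = x_i mod 2, x_{i+1} = (x_i − d_i)/2. The first 6 digits are (1, 0, 0, 1, 1, 1).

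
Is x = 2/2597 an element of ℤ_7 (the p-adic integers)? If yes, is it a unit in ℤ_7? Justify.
x ∉ ℤ_7 (v_7(x) = -2 < 0)

ℤ_7 = {x ∈ ℚ_7 : v_7(x) ≥ 0} and ℤ_7^× = {x ∈ ℤ_7 : v_7(x) = 0}. Here v_7(2/2597) = v_7(num) − v_7(den) = -2; compare against these criteria.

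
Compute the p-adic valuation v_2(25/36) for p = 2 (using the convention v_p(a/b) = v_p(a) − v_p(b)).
v_2(25/36) = -2

Factor powers of 2 from the numerator and denominator of the reduced fraction: 25 = 2^0 · 25 and 36 = 2^2 · 9. Apply v_p(a/b) = v_p(a) − v_p(b): v_2(25/36) = 0 − 2 = -2.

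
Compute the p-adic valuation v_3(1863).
v_3(1863) = 4

v_3(n) is the largest exponent k such that 3^k divides n. Factor out: 1863 = 3^4 · 23. (Sign doesn't affect v_p.) So v_3(1863) = 4.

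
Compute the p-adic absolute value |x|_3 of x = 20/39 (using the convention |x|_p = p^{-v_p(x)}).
|20/39|_3 = 3

Step 1 — compute v_3(x) by factoring powers of 3 out of the numerator and denominator: v_3(20/39) = -1. Step 2 — apply |x|_p = p^{-v_p(x)} = 3^{1} = 3.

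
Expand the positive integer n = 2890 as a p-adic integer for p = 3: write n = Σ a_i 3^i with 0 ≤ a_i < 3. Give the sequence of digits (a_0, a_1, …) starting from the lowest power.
(a_0, a_1, …) = (1, 0, 0, 2, 2, 2, 0, 1)

Repeated division by 3 gives the digits low-to-high: 2890 = 1 + 2·3^3 + 2·3^4 + 2·3^5 + 1·3^7. Digit sequence: (1, 0, 0, 2, 2, 2, 0, 1).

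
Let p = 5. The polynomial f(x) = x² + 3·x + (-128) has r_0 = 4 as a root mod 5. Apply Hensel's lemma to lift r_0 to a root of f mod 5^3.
r_2 = 104 (mod 125)

Hensel: r_{i+1} = r_i − f(r_i)·(f′(r_i))^{-1} mod 5^{i+2}, f′(x) = 2x + 3. Iterate:
  r_0 = 4 (mod 5)
  r_1 = 4 (mod 25)
  r_2 = 104 (mod 125)
Final: r = 104 satisfies f(r) ≡ 0 mod 5^3.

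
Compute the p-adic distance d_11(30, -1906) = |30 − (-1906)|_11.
d_11(30, -1906) = 1/121

Step 1 — x − y = 30 − (-1906) = 1936. Step 2 — v_11(1936) = 2 (factor: 1936 = (11^2 · 16); the sign does not affect v_p). Step 3 — |x − y|_11 = 11^{-2} = 1/121.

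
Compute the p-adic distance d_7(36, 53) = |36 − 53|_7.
d_7(36, 53) = 1

Step 1 — x − y = 36 − 53 = -17. Step 2 — v_7(-17) = 0 (factor: -17 = −(7^0 · 17); the sign does not affect v_p). Step 3 — |x − y|_7 = 7^{0} = 1.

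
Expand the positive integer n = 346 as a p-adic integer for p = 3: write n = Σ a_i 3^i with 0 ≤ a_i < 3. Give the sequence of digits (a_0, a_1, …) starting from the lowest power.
(a_0, a_1, …) = (1, 1, 2, 0, 1, 1)

Repeated division by 3 gives the digits low-to-high: 346 = 1 + 1·3^1 + 2·3^2 + 1·3^4 + 1·3^5. Digit sequence: (1, 1, 2, 0, 1, 1).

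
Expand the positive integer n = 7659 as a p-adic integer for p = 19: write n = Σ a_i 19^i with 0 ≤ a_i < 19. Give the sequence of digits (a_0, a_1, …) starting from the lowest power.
(a_0, a_1, …) = (2, 4, 2, 1)

Repeated division by 19 gives the digits low-to-high: 7659 = 2 + 4·19^1 + 2·19^2 + 1·19^3. Digit sequence: (2, 4, 2, 1).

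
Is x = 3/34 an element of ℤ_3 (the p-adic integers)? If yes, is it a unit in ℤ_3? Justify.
x ∈ ℤ_3 but not a unit; v_3(x) = 1 > 0

ℤ_3 = {x ∈ ℚ_3 : v_3(x) ≥ 0} and ℤ_3^× = {x ∈ ℤ_3 : v_3(x) = 0}. Here v_3(3/34) = v_3(num) − v_3(den) = 1; compare against these criteria.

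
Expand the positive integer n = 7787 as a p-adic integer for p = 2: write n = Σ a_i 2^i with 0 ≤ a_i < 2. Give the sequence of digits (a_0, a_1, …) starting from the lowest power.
(a_0, a_1, …) = (1, 1, 0, 1, 0, 1, 1, 0, 0, 1, 1, 1, 1)

Repeated division by 2 gives the digits low-to-high: 7787 = 1 + 1·2^1 + 1·2^3 + 1·2^5 + 1·2^6 + 1·2^9 + 1·2^10 + 1·2^11 + 1·2^12. Digit sequence: (1, 1, 0, 1, 0, 1, 1, 0, 0, 1, 1, 1, 1).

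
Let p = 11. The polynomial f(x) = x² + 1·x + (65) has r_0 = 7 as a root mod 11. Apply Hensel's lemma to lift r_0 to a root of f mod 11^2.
r_1 = 7 (mod 121)

Hensel: r_{i+1} = r_i − f(r_i)·(f′(r_i))^{-1} mod 11^{i+2}, f′(x) = 2x + 1. Iterate:
  r_0 = 7 (mod 11)
  r_1 = 7 (mod 121)
Final: r = 7 satisfies f(r) ≡ 0 mod 11^2.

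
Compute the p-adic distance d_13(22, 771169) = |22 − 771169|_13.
d_13(22, 771169) = 1/28561

Step 1 — x − y = 22 − 771169 = -771147. Step 2 — v_13(-771147) = 4 (factor: -771147 = −(13^4 · 27); the sign does not affect v_p). Step 3 — |x − y|_13 = 13^{-4} = 1/28561.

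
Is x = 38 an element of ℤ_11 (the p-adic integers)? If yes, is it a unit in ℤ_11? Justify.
x ∈ ℤ_11^× (unit); v_11(x) = 0

ℤ_11 = {x ∈ ℚ_11 : v_11(x) ≥ 0} and ℤ_11^× = {x ∈ ℤ_11 : v_11(x) = 0}. Here v_11(38) = v_11(num) − v_11(den) = 0; compare against these criteria.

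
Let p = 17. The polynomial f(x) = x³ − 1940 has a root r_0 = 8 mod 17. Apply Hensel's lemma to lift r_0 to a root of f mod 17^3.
r_2 = 1623 (mod 4913)

Hensel: r_{i+1} = r_i − f(r_i)/f′(r_i) mod 17^{i+2}, where f′(x) = 3x². Iterate:
  r_0 = 8 (mod 17)
  r_1 = 178 (mod 289)
  r_2 = 1623 (mod 4913)
Final: r = 1623 with f(r) ≡ 0 mod 17^3.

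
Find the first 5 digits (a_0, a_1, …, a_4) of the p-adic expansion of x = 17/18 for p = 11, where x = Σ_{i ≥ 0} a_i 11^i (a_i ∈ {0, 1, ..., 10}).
(a_0, …, a_4) = (4, 4, 10, 7, 6)

v_11(17/18) = 0 (numerator and denominator both coprime to 11), so x ∈ ℤ_11^×. Compute digits iteratively via a_i = x_i mod 11, x_{i+1} = (x_i − a_i)/11, with x_0 = x:
  x_0 = 17/18;  a_0 = 4;  x_1 = (x_0 − 4)/11 = -5/18
  x_1 = -5/18;  a_1 = 4;  x_2 = (x_1 − 4)/11 = -7/18
  x_2 = -7/18;  a_2 = 10;  x_3 = (x_2 − 10)/11 = -17/18
  x_3 = -17/18;  a_3 = 7;  x_4 = (x_3 − 7)/11 = -13/18
  x_4 = -13/18;  a_4 = 6;  x_5 = (x_4 − 6)/11 = -11/18
Digits: (4, 4, 10, 7, 6).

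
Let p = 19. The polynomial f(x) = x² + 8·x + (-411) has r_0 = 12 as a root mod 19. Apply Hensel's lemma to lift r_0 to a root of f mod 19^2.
r_1 = 164 (mod 361)

Hensel: r_{i+1} = r_i − f(r_i)·(f′(r_i))^{-1} mod 19^{i+2}, f′(x) = 2x + 8. Iterate:
  r_0 = 12 (mod 19)
  r_1 = 164 (mod 361)
Final: r = 164 satisfies f(r) ≡ 0 mod 19^2.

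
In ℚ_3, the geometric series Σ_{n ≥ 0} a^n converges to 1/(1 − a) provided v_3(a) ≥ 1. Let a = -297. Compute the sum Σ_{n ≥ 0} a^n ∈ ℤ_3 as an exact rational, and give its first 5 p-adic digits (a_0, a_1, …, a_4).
Σ a^n = 1/(1 − a) = 1/298;  first 5 digits = (1, 0, 0, 1, 2)

v_3(a) = 3 ≥ 1, so the series converges in ℤ_3 to 1/(1 − a) = 1/(1 − (-297)) = 1/298. Expand this rational in ℤ_3: compute digits iteratively via d_i = x_i mod 3, x_{i+1} = (x_i − d_i)/3. The first 5 digits are (1, 0, 0, 1, 2).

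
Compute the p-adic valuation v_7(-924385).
v_7(-924385) = 5

v_7(n) is the largest exponent k such that 7^k divides n. Factor out: -924385 = -7^5 · 55. (Sign doesn't affect v_p.) So v_7(-924385) = 5.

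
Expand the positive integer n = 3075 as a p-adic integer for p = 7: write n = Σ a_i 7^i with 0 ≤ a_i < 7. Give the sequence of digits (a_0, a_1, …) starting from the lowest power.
(a_0, a_1, …) = (2, 5, 6, 1, 1)

Repeated division by 7 gives the digits low-to-high: 3075 = 2 + 5·7^1 + 6·7^2 + 1·7^3 + 1·7^4. Digit sequence: (2, 5, 6, 1, 1).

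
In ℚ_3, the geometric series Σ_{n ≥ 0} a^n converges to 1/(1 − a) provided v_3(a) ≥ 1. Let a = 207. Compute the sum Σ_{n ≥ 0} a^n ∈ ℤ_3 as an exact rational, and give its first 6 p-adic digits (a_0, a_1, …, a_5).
Σ a^n = 1/(1 − a) = -1/206;  first 6 digits = (1, 0, 2, 1, 0, 0)

v_3(a) = 2 ≥ 1, so the series converges in ℤ_3 to 1/(1 − a) = 1/(1 − 207) = -1/206. Expand this rational in ℤ_3: compute digits iteratively via d_i = x_i mod 3, x_{i+1} = (x_i − d_i)/3. The first 6 digits are (1, 0, 2, 1, 0, 0).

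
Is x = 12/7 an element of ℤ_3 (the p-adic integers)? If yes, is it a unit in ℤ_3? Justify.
x ∈ ℤ_3 but not a unit; v_3(x) = 1 > 0

ℤ_3 = {x ∈ ℚ_3 : v_3(x) ≥ 0} and ℤ_3^× = {x ∈ ℤ_3 : v_3(x) = 0}. Here v_3(12/7) = v_3(num) − v_3(den) = 1; compare against these criteria.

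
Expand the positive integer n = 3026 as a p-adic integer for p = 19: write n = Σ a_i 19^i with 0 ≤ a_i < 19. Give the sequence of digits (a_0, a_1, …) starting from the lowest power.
(a_0, a_1, …) = (5, 7, 8)

Repeated division by 19 gives the digits low-to-high: 3026 = 5 + 7·19^1 + 8·19^2. Digit sequence: (5, 7, 8).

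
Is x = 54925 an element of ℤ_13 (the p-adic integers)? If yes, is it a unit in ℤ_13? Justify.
x ∈ ℤ_13 but not a unit; v_13(x) = 3 > 0

ℤ_13 = {x ∈ ℚ_13 : v_13(x) ≥ 0} and ℤ_13^× = {x ∈ ℤ_13 : v_13(x) = 0}. Here v_13(54925) = v_13(num) − v_13(den) = 3; compare against these criteria.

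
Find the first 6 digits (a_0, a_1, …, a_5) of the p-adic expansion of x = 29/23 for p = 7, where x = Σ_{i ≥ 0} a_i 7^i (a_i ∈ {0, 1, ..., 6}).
(a_0, …, a_5) = (4, 6, 0, 2, 0, 3)

v_7(29/23) = 0 (numerator and denominator both coprime to 7), so x ∈ ℤ_7^×. Compute digits iteratively via a_i = x_i mod 7, x_{i+1} = (x_i − a_i)/7, with x_0 = x:
  x_0 = 29/23;  a_0 = 4;  x_1 = (x_0 − 4)/7 = -9/23
  x_1 = -9/23;  a_1 = 6;  x_2 = (x_1 − 6)/7 = -21/23
  x_2 = -21/23;  a_2 = 0;  x_3 = (x_2 − 0)/7 = -3/23
  x_3 = -3/23;  a_3 = 2;  x_4 = (x_3 − 2)/7 = -7/23
  x_4 = -7/23;  a_4 = 0;  x_5 = (x_4 − 0)/7 = -1/23
  x_5 = -1/23;  a_5 = 3;  x_6 = (x_5 − 3)/7 = -10/23
Digits: (4, 6, 0, 2, 0, 3).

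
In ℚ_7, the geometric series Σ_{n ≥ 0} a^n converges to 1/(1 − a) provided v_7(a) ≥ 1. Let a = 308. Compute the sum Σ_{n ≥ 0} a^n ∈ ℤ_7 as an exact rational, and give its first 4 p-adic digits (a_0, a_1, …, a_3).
Σ a^n = 1/(1 − a) = -1/307;  first 4 digits = (1, 2, 3, 5)

v_7(a) = 1 ≥ 1, so the series converges in ℤ_7 to 1/(1 − a) = 1/(1 − 308) = -1/307. Expand this rational in ℤ_7: compute digits iteratively via d_i = x_i mod 7, x_{i+1} = (x_i − d_i)/7. The first 4 digits are (1, 2, 3, 5).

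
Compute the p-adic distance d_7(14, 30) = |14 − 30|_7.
d_7(14, 30) = 1

Step 1 — x − y = 14 − 30 = -16. Step 2 — v_7(-16) = 0 (factor: -16 = −(7^0 · 16); the sign does not affect v_p). Step 3 — |x − y|_7 = 7^{0} = 1.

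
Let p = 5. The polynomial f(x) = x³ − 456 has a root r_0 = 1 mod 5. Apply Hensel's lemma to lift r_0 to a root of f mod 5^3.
r_2 = 11 (mod 125)

Hensel: r_{i+1} = r_i − f(r_i)/f′(r_i) mod 5^{i+2}, where f′(x) = 3x². Iterate:
  r_0 = 1 (mod 5)
  r_1 = 11 (mod 25)
  r_2 = 11 (mod 125)
Final: r = 11 with f(r) ≡ 0 mod 5^3.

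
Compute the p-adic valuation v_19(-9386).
v_19(-9386) = 2

v_19(n) is the largest exponent k such that 19^k divides n. Factor out: -9386 = -19^2 · 26. (Sign doesn't affect v_p.) So v_19(-9386) = 2.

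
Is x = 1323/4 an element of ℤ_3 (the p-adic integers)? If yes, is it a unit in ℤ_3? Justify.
x ∈ ℤ_3 but not a unit; v_3(x) = 3 > 0

ℤ_3 = {x ∈ ℚ_3 : v_3(x) ≥ 0} and ℤ_3^× = {x ∈ ℤ_3 : v_3(x) = 0}. Here v_3(1323/4) = v_3(num) − v_3(den) = 3; compare against these criteria.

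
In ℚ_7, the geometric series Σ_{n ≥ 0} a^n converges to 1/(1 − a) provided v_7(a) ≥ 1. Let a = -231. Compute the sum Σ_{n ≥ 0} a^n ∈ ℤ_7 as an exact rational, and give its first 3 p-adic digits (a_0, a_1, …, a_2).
Σ a^n = 1/(1 − a) = 1/232;  first 3 digits = (1, 2, 6)

v_7(a) = 1 ≥ 1, so the series converges in ℤ_7 to 1/(1 − a) = 1/(1 − (-231)) = 1/232. Expand this rational in ℤ_7: compute digits iteratively via d_i = x_i mod 7, x_{i+1} = (x_i − d_i)/7. The first 3 digits are (1, 2, 6).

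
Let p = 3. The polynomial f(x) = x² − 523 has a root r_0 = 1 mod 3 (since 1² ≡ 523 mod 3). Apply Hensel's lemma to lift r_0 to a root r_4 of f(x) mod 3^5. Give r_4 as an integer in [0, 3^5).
r_4 = 100 (mod 243)

Hensel's recurrence: r_{i+1} = r_i − f(r_i)·(f′(r_i))^{-1} mod 3^{i+2}, with f′(x) = 2x. Iterate:
  r_0 = 1 (mod 3)
  r_1 = 1 (mod 9)
  r_2 = 19 (mod 27)
  r_3 = 19 (mod 81)
  r_4 = 100 (mod 243)
Final: r_4 = 100, and one checks f(r_4) ≡ 0 mod 3^5.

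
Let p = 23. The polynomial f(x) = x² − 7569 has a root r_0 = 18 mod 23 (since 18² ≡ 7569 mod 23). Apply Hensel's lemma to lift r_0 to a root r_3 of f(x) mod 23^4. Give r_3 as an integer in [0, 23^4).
r_3 = 87 (mod 279841)

Hensel's recurrence: r_{i+1} = r_i − f(r_i)·(f′(r_i))^{-1} mod 23^{i+2}, with f′(x) = 2x. Iterate:
  r_0 = 18 (mod 23)
  r_1 = 87 (mod 529)
  r_2 = 87 (mod 12167)
  r_3 = 87 (mod 279841)
Final: r_3 = 87, and one checks f(r_3) ≡ 0 mod 23^4.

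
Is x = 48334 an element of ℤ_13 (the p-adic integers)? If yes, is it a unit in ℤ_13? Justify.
x ∈ ℤ_13 but not a unit; v_13(x) = 3 > 0

ℤ_13 = {x ∈ ℚ_13 : v_13(x) ≥ 0} and ℤ_13^× = {x ∈ ℤ_13 : v_13(x) = 0}. Here v_13(48334) = v_13(num) − v_13(den) = 3; compare against these criteria.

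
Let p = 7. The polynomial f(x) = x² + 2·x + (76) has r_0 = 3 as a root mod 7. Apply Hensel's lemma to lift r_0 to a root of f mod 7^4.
r_3 = 1529 (mod 2401)

Hensel: r_{i+1} = r_i − f(r_i)·(f′(r_i))^{-1} mod 7^{i+2}, f′(x) = 2x + 2. Iterate:
  r_0 = 3 (mod 7)
  r_1 = 10 (mod 49)
  r_2 = 157 (mod 343)
  r_3 = 1529 (mod 2401)
Final: r = 1529 satisfies f(r) ≡ 0 mod 7^4.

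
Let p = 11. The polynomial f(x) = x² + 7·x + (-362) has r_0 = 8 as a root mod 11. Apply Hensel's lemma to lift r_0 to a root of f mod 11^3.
r_2 = 250 (mod 1331)

Hensel: r_{i+1} = r_i − f(r_i)·(f′(r_i))^{-1} mod 11^{i+2}, f′(x) = 2x + 7. Iterate:
  r_0 = 8 (mod 11)
  r_1 = 8 (mod 121)
  r_2 = 250 (mod 1331)
Final: r = 250 satisfies f(r) ≡ 0 mod 11^3.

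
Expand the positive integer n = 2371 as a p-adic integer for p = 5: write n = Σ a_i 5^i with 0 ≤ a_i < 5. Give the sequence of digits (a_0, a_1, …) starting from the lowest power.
(a_0, a_1, …) = (1, 4, 4, 3, 3)

Repeated division by 5 gives the digits low-to-high: 2371 = 1 + 4·5^1 + 4·5^2 + 3·5^3 + 3·5^4. Digit sequence: (1, 4, 4, 3, 3).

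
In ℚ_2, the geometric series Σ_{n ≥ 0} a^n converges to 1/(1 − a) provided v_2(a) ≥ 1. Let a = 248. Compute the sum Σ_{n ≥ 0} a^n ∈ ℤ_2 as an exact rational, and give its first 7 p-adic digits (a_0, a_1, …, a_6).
Σ a^n = 1/(1 − a) = -1/247;  first 7 digits = (1, 0, 0, 1, 1, 1, 0)

v_2(a) = 3 ≥ 1, so the series converges in ℤ_2 to 1/(1 − a) = 1/(1 − 248) = -1/247. Expand this rational in ℤ_2: compute digits iteratively via d_i = x_i mod 2, x_{i+1} = (x_i − d_i)/2. The first 7 digits are (1, 0, 0, 1, 1, 1, 0).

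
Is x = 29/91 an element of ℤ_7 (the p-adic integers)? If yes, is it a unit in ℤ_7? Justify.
x ∉ ℤ_7 (v_7(x) = -1 < 0)

ℤ_7 = {x ∈ ℚ_7 : v_7(x) ≥ 0} and ℤ_7^× = {x ∈ ℤ_7 : v_7(x) = 0}. Here v_7(29/91) = v_7(num) − v_7(den) = -1; compare against these criteria.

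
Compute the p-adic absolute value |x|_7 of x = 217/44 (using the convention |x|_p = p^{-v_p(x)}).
|217/44|_7 = 1/7

Step 1 — compute v_7(x) by factoring powers of 7 out of the numerator and denominator: v_7(217/44) = 1. Step 2 — apply |x|_p = p^{-v_p(x)} = 7^{-1} = 1/7.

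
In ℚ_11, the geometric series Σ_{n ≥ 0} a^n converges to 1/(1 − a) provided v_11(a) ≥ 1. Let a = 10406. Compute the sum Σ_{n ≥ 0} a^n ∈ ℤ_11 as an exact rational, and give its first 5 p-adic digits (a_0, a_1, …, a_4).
Σ a^n = 1/(1 − a) = -1/10405;  first 5 digits = (1, 0, 9, 7, 4)

v_11(a) = 2 ≥ 1, so the series converges in ℤ_11 to 1/(1 − a) = 1/(1 − 10406) = -1/10405. Expand this rational in ℤ_11: compute digits iteratively via d_i = x_i mod 11, x_{i+1} = (x_i − d_i)/11. The first 5 digits are (1, 0, 9, 7, 4).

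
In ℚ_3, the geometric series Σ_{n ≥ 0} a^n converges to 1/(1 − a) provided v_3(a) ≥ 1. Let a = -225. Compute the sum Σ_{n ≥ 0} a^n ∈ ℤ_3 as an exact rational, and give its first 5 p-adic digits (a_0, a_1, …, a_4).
Σ a^n = 1/(1 − a) = 1/226;  first 5 digits = (1, 0, 2, 0, 1)

v_3(a) = 2 ≥ 1, so the series converges in ℤ_3 to 1/(1 − a) = 1/(1 − (-225)) = 1/226. Expand this rational in ℤ_3: compute digits iteratively via d_i = x_i mod 3, x_{i+1} = (x_i − d_i)/3. The first 5 digits are (1, 0, 2, 0, 1).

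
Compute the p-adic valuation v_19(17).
v_19(17) = 0

v_19(n) is the largest exponent k such that 19^k divides n. Factor out: 17 = 19^0 · 17. (Sign doesn't affect v_p.) So v_19(17) = 0.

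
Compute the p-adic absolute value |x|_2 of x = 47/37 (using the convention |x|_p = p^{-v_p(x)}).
|47/37|_2 = 1

Step 1 — compute v_2(x) by factoring powers of 2 out of the numerator and denominator: v_2(47/37) = 0. Step 2 — apply |x|_p = p^{-v_p(x)} = 2^{0} = 1.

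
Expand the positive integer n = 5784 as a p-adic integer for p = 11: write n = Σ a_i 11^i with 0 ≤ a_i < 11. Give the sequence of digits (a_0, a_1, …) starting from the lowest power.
(a_0, a_1, …) = (9, 8, 3, 4)

Repeated division by 11 gives the digits low-to-high: 5784 = 9 + 8·11^1 + 3·11^2 + 4·11^3. Digit sequence: (9, 8, 3, 4).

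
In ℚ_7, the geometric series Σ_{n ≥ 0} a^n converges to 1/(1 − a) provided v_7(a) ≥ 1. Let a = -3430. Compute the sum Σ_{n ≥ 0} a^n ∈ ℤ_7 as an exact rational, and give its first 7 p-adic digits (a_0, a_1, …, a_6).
Σ a^n = 1/(1 − a) = 1/3431;  first 7 digits = (1, 0, 0, 4, 5, 6, 1)

v_7(a) = 3 ≥ 1, so the series converges in ℤ_7 to 1/(1 − a) = 1/(1 − (-3430)) = 1/3431. Expand this rational in ℤ_7: compute digits iteratively via d_i = x_i mod 7, x_{i+1} = (x_i − d_i)/7. The first 7 digits are (1, 0, 0, 4, 5, 6, 1).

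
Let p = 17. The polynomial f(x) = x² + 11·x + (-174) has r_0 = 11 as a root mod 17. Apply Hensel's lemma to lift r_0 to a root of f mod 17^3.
r_2 = 2102 (mod 4913)

Hensel: r_{i+1} = r_i − f(r_i)·(f′(r_i))^{-1} mod 17^{i+2}, f′(x) = 2x + 11. Iterate:
  r_0 = 11 (mod 17)
  r_1 = 79 (mod 289)
  r_2 = 2102 (mod 4913)
Final: r = 2102 satisfies f(r) ≡ 0 mod 17^3.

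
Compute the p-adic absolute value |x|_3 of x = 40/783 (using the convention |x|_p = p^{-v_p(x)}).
|40/783|_3 = 27

Step 1 — compute v_3(x) by factoring powers of 3 out of the numerator and denominator: v_3(40/783) = -3. Step 2 — apply |x|_p = p^{-v_p(x)} = 3^{3} = 27.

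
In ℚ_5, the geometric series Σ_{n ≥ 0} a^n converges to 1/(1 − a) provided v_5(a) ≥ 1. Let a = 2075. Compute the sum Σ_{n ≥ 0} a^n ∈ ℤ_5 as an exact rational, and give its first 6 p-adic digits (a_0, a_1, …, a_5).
Σ a^n = 1/(1 − a) = -1/2074;  first 6 digits = (1, 0, 3, 1, 2, 3)

v_5(a) = 2 ≥ 1, so the series converges in ℤ_5 to 1/(1 − a) = 1/(1 − 2075) = -1/2074. Expand this rational in ℤ_5: compute digits iteratively via d_i = x_i mod 5, x_{i+1} = (x_i − d_i)/5. The first 6 digits are (1, 0, 3, 1, 2, 3).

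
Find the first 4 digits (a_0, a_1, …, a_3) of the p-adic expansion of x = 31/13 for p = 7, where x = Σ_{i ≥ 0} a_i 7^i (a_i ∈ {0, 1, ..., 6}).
(a_0, …, a_3) = (4, 3, 6, 5)

v_7(31/13) = 0 (numerator and denominator both coprime to 7), so x ∈ ℤ_7^×. Compute digits iteratively via a_i = x_i mod 7, x_{i+1} = (x_i − a_i)/7, with x_0 = x:
  x_0 = 31/13;  a_0 = 4;  x_1 = (x_0 − 4)/7 = -3/13
  x_1 = -3/13;  a_1 = 3;  x_2 = (x_1 − 3)/7 = -6/13
  x_2 = -6/13;  a_2 = 6;  x_3 = (x_2 − 6)/7 = -12/13
  x_3 = -12/13;  a_3 = 5;  x_4 = (x_3 − 5)/7 = -11/13
Digits: (4, 3, 6, 5).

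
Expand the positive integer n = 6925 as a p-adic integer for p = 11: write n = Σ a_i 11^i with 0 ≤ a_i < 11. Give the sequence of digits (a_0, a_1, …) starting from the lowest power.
(a_0, a_1, …) = (6, 2, 2, 5)

Repeated division by 11 gives the digits low-to-high: 6925 = 6 + 2·11^1 + 2·11^2 + 5·11^3. Digit sequence: (6, 2, 2, 5).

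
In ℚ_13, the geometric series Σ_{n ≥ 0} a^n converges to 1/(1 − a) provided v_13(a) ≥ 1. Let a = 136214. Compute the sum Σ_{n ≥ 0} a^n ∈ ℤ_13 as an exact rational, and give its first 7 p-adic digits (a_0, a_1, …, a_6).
Σ a^n = 1/(1 − a) = -1/136213;  first 7 digits = (1, 0, 0, 10, 4, 0, 9)

v_13(a) = 3 ≥ 1, so the series converges in ℤ_13 to 1/(1 − a) = 1/(1 − 136214) = -1/136213. Expand this rational in ℤ_13: compute digits iteratively via d_i = x_i mod 13, x_{i+1} = (x_i − d_i)/13. The first 7 digits are (1, 0, 0, 10, 4, 0, 9).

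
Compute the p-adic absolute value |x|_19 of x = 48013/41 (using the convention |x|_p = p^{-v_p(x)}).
|48013/41|_19 = 1/6859

Step 1 — compute v_19(x) by factoring powers of 19 out of the numerator and denominator: v_19(48013/41) = 3. Step 2 — apply |x|_p = p^{-v_p(x)} = 19^{-3} = 1/6859.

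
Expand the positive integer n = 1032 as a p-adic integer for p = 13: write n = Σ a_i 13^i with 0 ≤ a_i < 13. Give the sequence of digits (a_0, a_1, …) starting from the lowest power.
(a_0, a_1, …) = (5, 1, 6)

Repeated division by 13 gives the digits low-to-high: 1032 = 5 + 1·13^1 + 6·13^2. Digit sequence: (5, 1, 6).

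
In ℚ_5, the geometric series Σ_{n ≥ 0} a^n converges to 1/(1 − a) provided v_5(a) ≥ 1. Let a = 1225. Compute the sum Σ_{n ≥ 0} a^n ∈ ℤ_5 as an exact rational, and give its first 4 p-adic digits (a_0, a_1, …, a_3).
Σ a^n = 1/(1 − a) = -1/1224;  first 4 digits = (1, 0, 4, 4)

v_5(a) = 2 ≥ 1, so the series converges in ℤ_5 to 1/(1 − a) = 1/(1 − 1225) = -1/1224. Expand this rational in ℤ_5: compute digits iteratively via d_i = x_i mod 5, x_{i+1} = (x_i − d_i)/5. The first 4 digits are (1, 0, 4, 4).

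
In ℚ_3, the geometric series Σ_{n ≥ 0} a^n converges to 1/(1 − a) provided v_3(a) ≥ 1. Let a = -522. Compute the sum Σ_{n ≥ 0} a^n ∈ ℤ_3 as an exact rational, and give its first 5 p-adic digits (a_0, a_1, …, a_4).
Σ a^n = 1/(1 − a) = 1/523;  first 5 digits = (1, 0, 2, 1, 0)

v_3(a) = 2 ≥ 1, so the series converges in ℤ_3 to 1/(1 − a) = 1/(1 − (-522)) = 1/523. Expand this rational in ℤ_3: compute digits iteratively via d_i = x_i mod 3, x_{i+1} = (x_i − d_i)/3. The first 5 digits are (1, 0, 2, 1, 0).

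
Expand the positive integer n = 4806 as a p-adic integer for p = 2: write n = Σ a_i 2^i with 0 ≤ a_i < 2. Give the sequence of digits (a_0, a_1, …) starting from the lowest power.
(a_0, a_1, …) = (0, 1, 1, 0, 0, 0, 1, 1, 0, 1, 0, 0, 1)

Repeated division by 2 gives the digits low-to-high: 4806 = 1·2^1 + 1·2^2 + 1·2^6 + 1·2^7 + 1·2^9 + 1·2^12. Digit sequence: (0, 1, 1, 0, 0, 0, 1, 1, 0, 1, 0, 0, 1).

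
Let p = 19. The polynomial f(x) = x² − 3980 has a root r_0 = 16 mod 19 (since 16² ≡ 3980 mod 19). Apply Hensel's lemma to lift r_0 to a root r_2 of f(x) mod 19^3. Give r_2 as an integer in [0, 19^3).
r_2 = 5051 (mod 6859)

Hensel's recurrence: r_{i+1} = r_i − f(r_i)·(f′(r_i))^{-1} mod 19^{i+2}, with f′(x) = 2x. Iterate:
  r_0 = 16 (mod 19)
  r_1 = 358 (mod 361)
  r_2 = 5051 (mod 6859)
Final: r_2 = 5051, and one checks f(r_2) ≡ 0 mod 19^3.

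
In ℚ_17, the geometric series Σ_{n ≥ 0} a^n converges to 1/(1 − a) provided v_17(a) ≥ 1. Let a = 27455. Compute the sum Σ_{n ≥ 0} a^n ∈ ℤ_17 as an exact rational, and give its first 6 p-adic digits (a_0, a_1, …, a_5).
Σ a^n = 1/(1 − a) = -1/27454;  first 6 digits = (1, 0, 10, 5, 15, 3)

v_17(a) = 2 ≥ 1, so the series converges in ℤ_17 to 1/(1 − a) = 1/(1 − 27455) = -1/27454. Expand this rational in ℤ_17: compute digits iteratively via d_i = x_i mod 17, x_{i+1} = (x_i − d_i)/17. The first 6 digits are (1, 0, 10, 5, 15, 3).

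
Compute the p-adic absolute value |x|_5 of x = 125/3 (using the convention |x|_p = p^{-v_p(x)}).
|125/3|_5 = 1/125

Step 1 — compute v_5(x) by factoring powers of 5 out of the numerator and denominator: v_5(125/3) = 3. Step 2 — apply |x|_p = p^{-v_p(x)} = 5^{-3} = 1/125.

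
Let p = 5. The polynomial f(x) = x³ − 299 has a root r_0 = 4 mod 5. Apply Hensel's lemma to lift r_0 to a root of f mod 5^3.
r_2 = 99 (mod 125)

Hensel: r_{i+1} = r_i − f(r_i)/f′(r_i) mod 5^{i+2}, where f′(x) = 3x². Iterate:
  r_0 = 4 (mod 5)
  r_1 = 24 (mod 25)
  r_2 = 99 (mod 125)
Final: r = 99 with f(r) ≡ 0 mod 5^3.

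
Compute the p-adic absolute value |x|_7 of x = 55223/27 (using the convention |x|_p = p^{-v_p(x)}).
|55223/27|_7 = 1/2401

Step 1 — compute v_7(x) by factoring powers of 7 out of the numerator and denominator: v_7(55223/27) = 4. Step 2 — apply |x|_p = p^{-v_p(x)} = 7^{-4} = 1/2401.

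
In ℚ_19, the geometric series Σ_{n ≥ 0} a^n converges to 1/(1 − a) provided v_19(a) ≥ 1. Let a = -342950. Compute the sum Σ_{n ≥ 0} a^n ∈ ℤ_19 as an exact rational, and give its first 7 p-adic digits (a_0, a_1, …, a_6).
Σ a^n = 1/(1 − a) = 1/342951;  first 7 digits = (1, 0, 0, 7, 16, 18, 10)

v_19(a) = 3 ≥ 1, so the series converges in ℤ_19 to 1/(1 − a) = 1/(1 − (-342950)) = 1/342951. Expand this rational in ℤ_19: compute digits iteratively via d_i = x_i mod 19, x_{i+1} = (x_i − d_i)/19. The first 7 digits are (1, 0, 0, 7, 16, 18, 10).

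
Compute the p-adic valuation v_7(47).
v_7(47) = 0

v_7(n) is the largest exponent k such that 7^k divides n. Factor out: 47 = 7^0 · 47. (Sign doesn't affect v_p.) So v_7(47) = 0.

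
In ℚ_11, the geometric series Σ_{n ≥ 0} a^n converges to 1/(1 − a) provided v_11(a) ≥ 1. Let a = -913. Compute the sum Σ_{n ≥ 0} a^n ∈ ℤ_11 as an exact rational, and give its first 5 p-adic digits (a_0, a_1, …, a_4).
Σ a^n = 1/(1 − a) = 1/914;  first 5 digits = (1, 5, 6, 2, 5)

v_11(a) = 1 ≥ 1, so the series converges in ℤ_11 to 1/(1 − a) = 1/(1 − (-913)) = 1/914. Expand this rational in ℤ_11: compute digits iteratively via d_i = x_i mod 11, x_{i+1} = (x_i − d_i)/11. The first 5 digits are (1, 5, 6, 2, 5).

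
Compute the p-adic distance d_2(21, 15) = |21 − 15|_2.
d_2(21, 15) = 1/2

Step 1 — x − y = 21 − 15 = 6. Step 2 — v_2(6) = 1 (factor: 6 = (2^1 · 3); the sign does not affect v_p). Step 3 — |x − y|_2 = 2^{-1} = 1/2.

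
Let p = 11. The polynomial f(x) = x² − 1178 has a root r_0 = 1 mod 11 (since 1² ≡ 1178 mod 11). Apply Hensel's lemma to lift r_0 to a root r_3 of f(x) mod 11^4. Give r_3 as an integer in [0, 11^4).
r_3 = 10935 (mod 14641)

Hensel's recurrence: r_{i+1} = r_i − f(r_i)·(f′(r_i))^{-1} mod 11^{i+2}, with f′(x) = 2x. Iterate:
  r_0 = 1 (mod 11)
  r_1 = 45 (mod 121)
  r_2 = 287 (mod 1331)
  r_3 = 10935 (mod 14641)
Final: r_3 = 10935, and one checks f(r_3) ≡ 0 mod 11^4.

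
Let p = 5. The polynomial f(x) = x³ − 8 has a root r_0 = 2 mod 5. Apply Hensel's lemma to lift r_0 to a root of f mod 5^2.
r_1 = 2 (mod 25)

Hensel: r_{i+1} = r_i − f(r_i)/f′(r_i) mod 5^{i+2}, where f′(x) = 3x². Iterate:
  r_0 = 2 (mod 5)
  r_1 = 2 (mod 25)
Final: r = 2 with f(r) ≡ 0 mod 5^2.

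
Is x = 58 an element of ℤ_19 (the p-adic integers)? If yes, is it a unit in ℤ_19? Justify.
x ∈ ℤ_19^× (unit); v_19(x) = 0

ℤ_19 = {x ∈ ℚ_19 : v_19(x) ≥ 0} and ℤ_19^× = {x ∈ ℤ_19 : v_19(x) = 0}. Here v_19(58) = v_19(num) − v_19(den) = 0; compare against these criteria.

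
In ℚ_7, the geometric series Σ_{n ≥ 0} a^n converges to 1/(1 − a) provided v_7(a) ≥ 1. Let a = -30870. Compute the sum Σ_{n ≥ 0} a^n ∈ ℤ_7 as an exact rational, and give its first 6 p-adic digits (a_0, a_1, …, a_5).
Σ a^n = 1/(1 − a) = 1/30871;  first 6 digits = (1, 0, 0, 1, 1, 5)

v_7(a) = 3 ≥ 1, so the series converges in ℤ_7 to 1/(1 − a) = 1/(1 − (-30870)) = 1/30871. Expand this rational in ℤ_7: compute digits iteratively via d_i = x_i mod 7, x_{i+1} = (x_i − d_i)/7. The first 6 digits are (1, 0, 0, 1, 1, 5).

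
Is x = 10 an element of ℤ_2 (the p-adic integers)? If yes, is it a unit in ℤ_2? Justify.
x ∈ ℤ_2 but not a unit; v_2(x) = 1 > 0

ℤ_2 = {x ∈ ℚ_2 : v_2(x) ≥ 0} and ℤ_2^× = {x ∈ ℤ_2 : v_2(x) = 0}. Here v_2(10) = v_2(num) − v_2(den) = 1; compare against these criteria.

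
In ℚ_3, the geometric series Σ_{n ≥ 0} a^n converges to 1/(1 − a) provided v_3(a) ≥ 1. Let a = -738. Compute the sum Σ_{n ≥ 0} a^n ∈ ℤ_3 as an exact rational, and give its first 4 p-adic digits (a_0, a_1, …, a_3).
Σ a^n = 1/(1 − a) = 1/739;  first 4 digits = (1, 0, 2, 2)

v_3(a) = 2 ≥ 1, so the series converges in ℤ_3 to 1/(1 − a) = 1/(1 − (-738)) = 1/739. Expand this rational in ℤ_3: compute digits iteratively via d_i = x_i mod 3, x_{i+1} = (x_i − d_i)/3. The first 4 digits are (1, 0, 2, 2).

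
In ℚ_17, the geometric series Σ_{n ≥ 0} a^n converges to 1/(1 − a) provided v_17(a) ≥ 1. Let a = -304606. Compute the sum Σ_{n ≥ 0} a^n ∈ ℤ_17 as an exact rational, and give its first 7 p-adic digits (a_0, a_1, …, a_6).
Σ a^n = 1/(1 − a) = 1/304607;  first 7 digits = (1, 0, 0, 6, 13, 16, 1)

v_17(a) = 3 ≥ 1, so the series converges in ℤ_17 to 1/(1 − a) = 1/(1 − (-304606)) = 1/304607. Expand this rational in ℤ_17: compute digits iteratively via d_i = x_i mod 17, x_{i+1} = (x_i − d_i)/17. The first 7 digits are (1, 0, 0, 6, 13, 16, 1).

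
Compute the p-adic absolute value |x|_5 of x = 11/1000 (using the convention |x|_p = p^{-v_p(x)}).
|11/1000|_5 = 125

Step 1 — compute v_5(x) by factoring powers of 5 out of the numerator and denominator: v_5(11/1000) = -3. Step 2 — apply |x|_p = p^{-v_p(x)} = 5^{3} = 125.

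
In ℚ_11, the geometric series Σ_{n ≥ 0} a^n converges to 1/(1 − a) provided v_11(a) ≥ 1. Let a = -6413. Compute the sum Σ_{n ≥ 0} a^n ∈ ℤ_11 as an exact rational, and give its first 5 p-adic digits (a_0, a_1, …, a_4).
Σ a^n = 1/(1 − a) = 1/6414;  first 5 digits = (1, 0, 2, 6, 3)

v_11(a) = 2 ≥ 1, so the series converges in ℤ_11 to 1/(1 − a) = 1/(1 − (-6413)) = 1/6414. Expand this rational in ℤ_11: compute digits iteratively via d_i = x_i mod 11, x_{i+1} = (x_i − d_i)/11. The first 5 digits are (1, 0, 2, 6, 3).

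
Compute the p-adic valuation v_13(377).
v_13(377) = 1

v_13(n) is the largest exponent k such that 13^k divides n. Factor out: 377 = 13^1 · 29. (Sign doesn't affect v_p.) So v_13(377) = 1.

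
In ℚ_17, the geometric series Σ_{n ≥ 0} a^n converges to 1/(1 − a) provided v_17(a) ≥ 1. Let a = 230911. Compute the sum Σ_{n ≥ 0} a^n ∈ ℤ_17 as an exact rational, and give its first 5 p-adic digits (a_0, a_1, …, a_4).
Σ a^n = 1/(1 − a) = -1/230910;  first 5 digits = (1, 0, 0, 13, 2)

v_17(a) = 3 ≥ 1, so the series converges in ℤ_17 to 1/(1 − a) = 1/(1 − 230911) = -1/230910. Expand this rational in ℤ_17: compute digits iteratively via d_i = x_i mod 17, x_{i+1} = (x_i − d_i)/17. The first 5 digits are (1, 0, 0, 13, 2).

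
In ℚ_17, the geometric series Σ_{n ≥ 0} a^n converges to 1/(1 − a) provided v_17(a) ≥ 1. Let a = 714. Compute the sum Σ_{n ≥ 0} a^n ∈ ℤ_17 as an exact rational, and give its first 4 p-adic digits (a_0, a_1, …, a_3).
Σ a^n = 1/(1 − a) = -1/713;  first 4 digits = (1, 8, 15, 3)

v_17(a) = 1 ≥ 1, so the series converges in ℤ_17 to 1/(1 − a) = 1/(1 − 714) = -1/713. Expand this rational in ℤ_17: compute digits iteratively via d_i = x_i mod 17, x_{i+1} = (x_i − d_i)/17. The first 4 digits are (1, 8, 15, 3).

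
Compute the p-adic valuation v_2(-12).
v_2(-12) = 2

v_2(n) is the largest exponent k such that 2^k divides n. Factor out: -12 = -2^2 · 3. (Sign doesn't affect v_p.) So v_2(-12) = 2.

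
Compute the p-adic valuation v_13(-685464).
v_13(-685464) = 4

v_13(n) is the largest exponent k such that 13^k divides n. Factor out: -685464 = -13^4 · 24. (Sign doesn't affect v_p.) So v_13(-685464) = 4.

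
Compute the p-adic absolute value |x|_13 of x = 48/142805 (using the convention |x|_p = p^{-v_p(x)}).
|48/142805|_13 = 28561

Step 1 — compute v_13(x) by factoring powers of 13 out of the numerator and denominator: v_13(48/142805) = -4. Step 2 — apply |x|_p = p^{-v_p(x)} = 13^{4} = 28561.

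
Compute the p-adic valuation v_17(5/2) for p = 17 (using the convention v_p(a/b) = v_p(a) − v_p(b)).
v_17(5/2) = 0

Factor powers of 17 from the numerator and denominator of the reduced fraction: 5 = 17^0 · 5 and 2 = 17^0 · 2. Apply v_p(a/b) = v_p(a) − v_p(b): v_17(5/2) = 0 − 0 = 0.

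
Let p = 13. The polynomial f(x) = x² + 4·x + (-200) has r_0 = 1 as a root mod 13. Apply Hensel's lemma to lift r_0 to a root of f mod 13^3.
r_2 = 2146 (mod 2197)

Hensel: r_{i+1} = r_i − f(r_i)·(f′(r_i))^{-1} mod 13^{i+2}, f′(x) = 2x + 4. Iterate:
  r_0 = 1 (mod 13)
  r_1 = 118 (mod 169)
  r_2 = 2146 (mod 2197)
Final: r = 2146 satisfies f(r) ≡ 0 mod 13^3.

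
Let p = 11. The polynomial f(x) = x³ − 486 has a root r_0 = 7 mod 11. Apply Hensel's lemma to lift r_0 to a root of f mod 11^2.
r_1 = 73 (mod 121)

Hensel: r_{i+1} = r_i − f(r_i)/f′(r_i) mod 11^{i+2}, where f′(x) = 3x². Iterate:
  r_0 = 7 (mod 11)
  r_1 = 73 (mod 121)
Final: r = 73 with f(r) ≡ 0 mod 11^2.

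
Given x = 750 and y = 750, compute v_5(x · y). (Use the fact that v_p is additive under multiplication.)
v_5(562500) = 6

v_p(x) = 3 (factor: 750 = 5^3 · 6); v_p(y) = 3 (factor: 750 = 5^3 · 6). Additivity: v_p(xy) = v_p(x) + v_p(y) = 3 + 3 = 6. (Direct check: xy = 562500 = 5^6 · (36).)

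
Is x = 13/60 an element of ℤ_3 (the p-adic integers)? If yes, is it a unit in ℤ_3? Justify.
x ∉ ℤ_3 (v_3(x) = -1 < 0)

ℤ_3 = {x ∈ ℚ_3 : v_3(x) ≥ 0} and ℤ_3^× = {x ∈ ℤ_3 : v_3(x) = 0}. Here v_3(13/60) = v_3(num) − v_3(den) = -1; compare against these criteria.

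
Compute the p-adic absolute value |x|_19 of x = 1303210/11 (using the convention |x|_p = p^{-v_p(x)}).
|1303210/11|_19 = 1/130321

Step 1 — compute v_19(x) by factoring powers of 19 out of the numerator and denominator: v_19(1303210/11) = 4. Step 2 — apply |x|_p = p^{-v_p(x)} = 19^{-4} = 1/130321.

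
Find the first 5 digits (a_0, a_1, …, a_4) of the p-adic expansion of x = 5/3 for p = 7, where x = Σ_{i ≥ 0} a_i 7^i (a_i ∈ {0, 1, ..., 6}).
(a_0, …, a_4) = (4, 2, 2, 2, 2)

v_7(5/3) = 0 (numerator and denominator both coprime to 7), so x ∈ ℤ_7^×. Compute digits iteratively via a_i = x_i mod 7, x_{i+1} = (x_i − a_i)/7, with x_0 = x:
  x_0 = 5/3;  a_0 = 4;  x_1 = (x_0 − 4)/7 = -1/3
  x_1 = -1/3;  a_1 = 2;  x_2 = (x_1 − 2)/7 = -1/3
  x_2 = -1/3;  a_2 = 2;  x_3 = (x_2 − 2)/7 = -1/3
  x_3 = -1/3;  a_3 = 2;  x_4 = (x_3 − 2)/7 = -1/3
  x_4 = -1/3;  a_4 = 2;  x_5 = (x_4 − 2)/7 = -1/3
Digits: (4, 2, 2, 2, 2).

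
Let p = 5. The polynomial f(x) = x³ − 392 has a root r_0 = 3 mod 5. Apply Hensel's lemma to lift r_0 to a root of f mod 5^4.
r_3 = 448 (mod 625)

Hensel: r_{i+1} = r_i − f(r_i)/f′(r_i) mod 5^{i+2}, where f′(x) = 3x². Iterate:
  r_0 = 3 (mod 5)
  r_1 = 23 (mod 25)
  r_2 = 73 (mod 125)
  r_3 = 448 (mod 625)
Final: r = 448 with f(r) ≡ 0 mod 5^4.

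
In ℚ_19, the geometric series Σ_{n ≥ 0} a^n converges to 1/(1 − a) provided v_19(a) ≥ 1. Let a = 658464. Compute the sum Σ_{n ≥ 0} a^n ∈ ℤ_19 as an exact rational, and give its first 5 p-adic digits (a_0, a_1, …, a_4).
Σ a^n = 1/(1 − a) = -1/658463;  first 5 digits = (1, 0, 0, 1, 5)

v_19(a) = 3 ≥ 1, so the series converges in ℤ_19 to 1/(1 − a) = 1/(1 − 658464) = -1/658463. Expand this rational in ℤ_19: compute digits iteratively via d_i = x_i mod 19, x_{i+1} = (x_i − d_i)/19. The first 5 digits are (1, 0, 0, 1, 5).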